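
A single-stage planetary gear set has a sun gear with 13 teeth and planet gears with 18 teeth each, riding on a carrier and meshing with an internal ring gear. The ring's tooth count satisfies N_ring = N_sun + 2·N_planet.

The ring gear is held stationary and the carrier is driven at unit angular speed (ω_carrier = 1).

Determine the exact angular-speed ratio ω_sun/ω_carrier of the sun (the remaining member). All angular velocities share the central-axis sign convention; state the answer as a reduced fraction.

62/13

N_ring = 13 + 2·18 = 49
13(ω_s−ω_c) = −49(ω_r−ω_c),  ω_r=0, ω_c=1
ω_s = 1 − (49/13)(0−1) = 62/13
ω_s/ω_c = 62/13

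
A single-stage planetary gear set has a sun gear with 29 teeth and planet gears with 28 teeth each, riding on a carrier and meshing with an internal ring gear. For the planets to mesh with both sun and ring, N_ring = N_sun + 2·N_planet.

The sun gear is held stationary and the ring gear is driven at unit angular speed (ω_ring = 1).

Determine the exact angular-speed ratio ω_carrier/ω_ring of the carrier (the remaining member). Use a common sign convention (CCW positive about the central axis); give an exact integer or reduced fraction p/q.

85/114

N_ring = 29 + 2·28 = 85
29(ω_s−ω_c) = −85(ω_r−ω_c),  ω_s=0, ω_r=1
29(0−ω_c) = −85(1−ω_c)  ⇒  114ω_c = 85  ⇒  ω_c = 85/114
ω_c/ω_r = 85/114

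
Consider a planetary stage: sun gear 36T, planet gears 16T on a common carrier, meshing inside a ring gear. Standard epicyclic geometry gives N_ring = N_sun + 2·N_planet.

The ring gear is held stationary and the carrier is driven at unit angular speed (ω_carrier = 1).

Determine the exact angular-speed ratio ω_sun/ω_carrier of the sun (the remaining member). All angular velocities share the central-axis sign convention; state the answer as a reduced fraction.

N_ring = 36 + 2·16 = 68
36(ω_s−ω_c) = −68(ω_r−ω_c),  ω_r=0, ω_c=1
ω_s = 1 − (68/36)(0−1) = 26/9
ω_s/ω_c = 26/9

26/9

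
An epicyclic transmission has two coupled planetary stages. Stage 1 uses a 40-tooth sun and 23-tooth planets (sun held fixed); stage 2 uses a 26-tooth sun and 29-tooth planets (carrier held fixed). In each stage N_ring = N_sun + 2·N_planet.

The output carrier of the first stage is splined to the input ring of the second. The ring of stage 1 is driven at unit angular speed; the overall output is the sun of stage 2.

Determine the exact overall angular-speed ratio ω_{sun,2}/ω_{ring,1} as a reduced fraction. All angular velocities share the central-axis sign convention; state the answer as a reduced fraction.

Stage 1: N_ring = 40 + 2·23 = 86
Stage 1: 40(ω_s−ω_c) = −86(ω_r−ω_c),  ω_s=0, ω_r=1
Stage 1: 40(0−ω_c) = −86(1−ω_c)  ⇒  126ω_c = 86  ⇒  ω_c = 43/63
  ⇒ ω_c¹/ω_r¹ = 43/63
Stage 2: N_ring = 26 + 2·29 = 84
Stage 2: 26(ω_s−ω_c) = −84(ω_r−ω_c),  ω_c=0, ω_r=1
Stage 2: ω_s = 0 − (84/26)(1−0) = -42/13
  ⇒ ω_s²/ω_r² = -42/13
Coupling ω_r² = ω_c¹ ⇒ overall = 43/63 × -42/13 = -86/39

-86/39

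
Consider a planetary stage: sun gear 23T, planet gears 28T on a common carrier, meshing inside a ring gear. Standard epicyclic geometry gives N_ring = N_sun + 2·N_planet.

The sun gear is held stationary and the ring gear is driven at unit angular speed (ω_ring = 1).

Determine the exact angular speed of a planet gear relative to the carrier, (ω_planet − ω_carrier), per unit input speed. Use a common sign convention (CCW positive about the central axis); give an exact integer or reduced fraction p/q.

N_ring = 23 + 2·28 = 79
23(ω_s−ω_c) = −79(ω_r−ω_c),  ω_s=0, ω_r=1
23(0−ω_c) = −79(1−ω_c)  ⇒  102ω_c = 79  ⇒  ω_c = 79/102
sun–planet: 23·(0−79/102) = −28·(ω_p−ω_c)  ⇒  ω_p−ω_c = −(23/28)·(-79/102) = 1817/2856

1817/2856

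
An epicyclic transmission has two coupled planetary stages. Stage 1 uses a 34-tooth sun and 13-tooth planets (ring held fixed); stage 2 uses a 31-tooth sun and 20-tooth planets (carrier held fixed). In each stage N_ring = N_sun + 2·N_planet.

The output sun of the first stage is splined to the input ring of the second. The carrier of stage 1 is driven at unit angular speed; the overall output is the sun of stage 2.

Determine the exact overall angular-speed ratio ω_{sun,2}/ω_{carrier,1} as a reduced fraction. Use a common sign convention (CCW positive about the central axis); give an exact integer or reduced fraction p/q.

Stage 1: N_ring = 34 + 2·13 = 60
Stage 1: 34(ω_s−ω_c) = −60(ω_r−ω_c),  ω_r=0, ω_c=1
Stage 1: ω_s = 1 − (60/34)(0−1) = 47/17
  ⇒ ω_s¹/ω_c¹ = 47/17
Stage 2: N_ring = 31 + 2·20 = 71
Stage 2: 31(ω_s−ω_c) = −71(ω_r−ω_c),  ω_c=0, ω_r=1
Stage 2: ω_s = 0 − (71/31)(1−0) = -71/31
  ⇒ ω_s²/ω_r² = -71/31
Coupling ω_r² = ω_s¹ ⇒ overall = 47/17 × -71/31 = -3337/527

-3337/527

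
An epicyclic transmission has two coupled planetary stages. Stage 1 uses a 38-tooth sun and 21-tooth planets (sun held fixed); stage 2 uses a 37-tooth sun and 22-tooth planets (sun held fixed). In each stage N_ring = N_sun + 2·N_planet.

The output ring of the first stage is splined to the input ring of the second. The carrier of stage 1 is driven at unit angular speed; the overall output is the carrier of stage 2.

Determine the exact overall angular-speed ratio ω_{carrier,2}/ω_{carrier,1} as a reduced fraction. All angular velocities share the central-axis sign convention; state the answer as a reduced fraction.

81/80

Stage 1: N_ring = 38 + 2·21 = 80
Stage 1: 38(ω_s−ω_c) = −80(ω_r−ω_c),  ω_s=0, ω_c=1
Stage 1: ω_r = 1 − (38/80)(0−1) = 59/40
  ⇒ ω_r¹/ω_c¹ = 59/40
Stage 2: N_ring = 37 + 2·22 = 81
Stage 2: 37(ω_s−ω_c) = −81(ω_r−ω_c),  ω_s=0, ω_r=1
Stage 2: 37(0−ω_c) = −81(1−ω_c)  ⇒  118ω_c = 81  ⇒  ω_c = 81/118
  ⇒ ω_c²/ω_r² = 81/118
Coupling ω_r² = ω_r¹ ⇒ overall = 59/40 × 81/118 = 81/80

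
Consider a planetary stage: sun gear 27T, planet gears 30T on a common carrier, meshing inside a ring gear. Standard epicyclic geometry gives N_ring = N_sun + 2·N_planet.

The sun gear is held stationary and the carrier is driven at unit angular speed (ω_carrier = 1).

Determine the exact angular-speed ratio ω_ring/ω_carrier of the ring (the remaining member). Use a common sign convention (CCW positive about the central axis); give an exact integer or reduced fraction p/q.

N_ring = 27 + 2·30 = 87
27(ω_s−ω_c) = −87(ω_r−ω_c),  ω_s=0, ω_c=1
ω_r = 1 − (27/87)(0−1) = 38/29
ω_r/ω_c = 38/29

38/29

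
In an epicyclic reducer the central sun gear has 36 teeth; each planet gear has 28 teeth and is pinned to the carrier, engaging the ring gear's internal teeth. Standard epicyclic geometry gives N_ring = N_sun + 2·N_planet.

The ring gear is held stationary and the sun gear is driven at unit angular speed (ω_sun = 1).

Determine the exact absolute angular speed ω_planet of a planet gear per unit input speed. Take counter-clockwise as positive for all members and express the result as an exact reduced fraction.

-9/14

N_ring = 36 + 2·28 = 92
36(ω_s−ω_c) = −92(ω_r−ω_c),  ω_r=0, ω_s=1
36(1−ω_c) = −92(0−ω_c)  ⇒  128ω_c = 36  ⇒  ω_c = 9/32
sun–planet: 36·(1−9/32) = −28·(ω_p−ω_c)  ⇒  ω_p−ω_c = −(36/28)·(23/32) = -207/224
ω_p = 9/32 − 207/224 = -9/14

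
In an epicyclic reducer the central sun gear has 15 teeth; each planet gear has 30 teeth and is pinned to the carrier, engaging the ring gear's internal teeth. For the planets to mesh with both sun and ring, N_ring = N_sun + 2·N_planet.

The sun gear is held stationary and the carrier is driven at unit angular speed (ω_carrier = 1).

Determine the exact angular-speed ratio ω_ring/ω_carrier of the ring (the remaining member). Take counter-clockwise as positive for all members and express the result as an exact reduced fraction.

6/5

N_ring = 15 + 2·30 = 75
15(ω_s−ω_c) = −75(ω_r−ω_c),  ω_s=0, ω_c=1
ω_r = 1 − (15/75)(0−1) = 6/5
ω_r/ω_c = 6/5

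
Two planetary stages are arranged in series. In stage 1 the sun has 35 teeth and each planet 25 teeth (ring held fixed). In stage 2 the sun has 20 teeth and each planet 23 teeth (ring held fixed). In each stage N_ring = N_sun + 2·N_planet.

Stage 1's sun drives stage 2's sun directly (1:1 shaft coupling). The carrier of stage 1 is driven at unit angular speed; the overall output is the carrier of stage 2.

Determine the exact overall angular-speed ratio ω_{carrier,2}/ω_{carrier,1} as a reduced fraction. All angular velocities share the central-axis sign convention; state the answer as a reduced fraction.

240/301

Stage 1: N_ring = 35 + 2·25 = 85
Stage 1: 35(ω_s−ω_c) = −85(ω_r−ω_c),  ω_r=0, ω_c=1
Stage 1: ω_s = 1 − (85/35)(0−1) = 24/7
  ⇒ ω_s¹/ω_c¹ = 24/7
Stage 2: N_ring = 20 + 2·23 = 66
Stage 2: 20(ω_s−ω_c) = −66(ω_r−ω_c),  ω_r=0, ω_s=1
Stage 2: 20(1−ω_c) = −66(0−ω_c)  ⇒  86ω_c = 20  ⇒  ω_c = 10/43
  ⇒ ω_c²/ω_s² = 10/43
Coupling ω_s² = ω_s¹ ⇒ overall = 24/7 × 10/43 = 240/301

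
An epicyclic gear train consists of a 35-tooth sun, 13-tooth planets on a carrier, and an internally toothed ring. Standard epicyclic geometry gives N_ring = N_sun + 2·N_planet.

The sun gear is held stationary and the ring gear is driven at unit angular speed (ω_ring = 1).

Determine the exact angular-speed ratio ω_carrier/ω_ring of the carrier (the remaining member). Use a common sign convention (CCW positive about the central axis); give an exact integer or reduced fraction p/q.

N_ring = 35 + 2·13 = 61
35(ω_s−ω_c) = −61(ω_r−ω_c),  ω_s=0, ω_r=1
35(0−ω_c) = −61(1−ω_c)  ⇒  96ω_c = 61  ⇒  ω_c = 61/96
ω_c/ω_r = 61/96

61/96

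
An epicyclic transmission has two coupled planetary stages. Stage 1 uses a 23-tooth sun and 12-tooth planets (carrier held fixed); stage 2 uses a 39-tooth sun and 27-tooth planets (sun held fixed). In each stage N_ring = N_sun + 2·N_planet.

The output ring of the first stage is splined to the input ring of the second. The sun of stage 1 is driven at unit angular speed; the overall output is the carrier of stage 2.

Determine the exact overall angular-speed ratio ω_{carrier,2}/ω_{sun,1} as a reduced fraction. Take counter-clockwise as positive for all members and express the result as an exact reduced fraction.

Stage 1: N_ring = 23 + 2·12 = 47
Stage 1: 23(ω_s−ω_c) = −47(ω_r−ω_c),  ω_c=0, ω_s=1
Stage 1: ω_r = 0 − (23/47)(1−0) = -23/47
  ⇒ ω_r¹/ω_s¹ = -23/47
Stage 2: N_ring = 39 + 2·27 = 93
Stage 2: 39(ω_s−ω_c) = −93(ω_r−ω_c),  ω_s=0, ω_r=1
Stage 2: 39(0−ω_c) = −93(1−ω_c)  ⇒  132ω_c = 93  ⇒  ω_c = 31/44
  ⇒ ω_c²/ω_r² = 31/44
Coupling ω_r² = ω_r¹ ⇒ overall = -23/47 × 31/44 = -713/2068

-713/2068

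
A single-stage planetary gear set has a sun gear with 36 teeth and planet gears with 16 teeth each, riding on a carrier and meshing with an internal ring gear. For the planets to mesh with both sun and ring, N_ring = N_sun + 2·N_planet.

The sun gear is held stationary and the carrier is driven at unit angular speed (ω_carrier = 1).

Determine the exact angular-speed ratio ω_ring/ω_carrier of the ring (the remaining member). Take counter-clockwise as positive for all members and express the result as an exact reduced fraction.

N_ring = 36 + 2·16 = 68
36(ω_s−ω_c) = −68(ω_r−ω_c),  ω_s=0, ω_c=1
ω_r = 1 − (36/68)(0−1) = 26/17
ω_r/ω_c = 26/17

26/17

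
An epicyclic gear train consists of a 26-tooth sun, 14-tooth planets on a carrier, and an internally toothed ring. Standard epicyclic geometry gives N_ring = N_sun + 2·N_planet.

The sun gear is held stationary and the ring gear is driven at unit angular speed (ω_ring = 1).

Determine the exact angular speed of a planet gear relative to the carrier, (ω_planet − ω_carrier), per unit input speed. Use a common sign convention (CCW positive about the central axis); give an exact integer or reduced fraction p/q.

N_ring = 26 + 2·14 = 54
26(ω_s−ω_c) = −54(ω_r−ω_c),  ω_s=0, ω_r=1
26(0−ω_c) = −54(1−ω_c)  ⇒  80ω_c = 54  ⇒  ω_c = 27/40
sun–planet: 26·(0−27/40) = −14·(ω_p−ω_c)  ⇒  ω_p−ω_c = −(26/14)·(-27/40) = 351/280

351/280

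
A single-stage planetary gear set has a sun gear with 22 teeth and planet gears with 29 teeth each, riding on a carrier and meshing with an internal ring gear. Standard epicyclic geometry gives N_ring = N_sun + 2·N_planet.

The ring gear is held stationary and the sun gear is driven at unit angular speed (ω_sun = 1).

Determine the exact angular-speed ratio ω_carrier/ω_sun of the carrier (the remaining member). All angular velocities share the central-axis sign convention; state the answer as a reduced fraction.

11/51

N_ring = 22 + 2·29 = 80
22(ω_s−ω_c) = −80(ω_r−ω_c),  ω_r=0, ω_s=1
22(1−ω_c) = −80(0−ω_c)  ⇒  102ω_c = 22  ⇒  ω_c = 11/51
ω_c/ω_s = 11/51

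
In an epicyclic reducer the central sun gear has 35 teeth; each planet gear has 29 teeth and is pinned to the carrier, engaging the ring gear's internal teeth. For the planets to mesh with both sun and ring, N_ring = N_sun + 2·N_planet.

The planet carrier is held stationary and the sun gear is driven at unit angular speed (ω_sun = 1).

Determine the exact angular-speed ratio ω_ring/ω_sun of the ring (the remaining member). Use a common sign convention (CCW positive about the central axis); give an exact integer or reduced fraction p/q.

N_ring = 35 + 2·29 = 93
35(ω_s−ω_c) = −93(ω_r−ω_c),  ω_c=0, ω_s=1
ω_r = 0 − (35/93)(1−0) = -35/93
ω_r/ω_s = -35/93

-35/93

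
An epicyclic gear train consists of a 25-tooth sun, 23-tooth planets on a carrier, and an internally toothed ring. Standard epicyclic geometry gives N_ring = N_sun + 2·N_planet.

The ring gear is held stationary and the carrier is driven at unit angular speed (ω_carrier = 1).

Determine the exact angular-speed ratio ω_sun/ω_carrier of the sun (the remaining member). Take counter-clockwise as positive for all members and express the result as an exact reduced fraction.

96/25

N_ring = 25 + 2·23 = 71
25(ω_s−ω_c) = −71(ω_r−ω_c),  ω_r=0, ω_c=1
ω_s = 1 − (71/25)(0−1) = 96/25
ω_s/ω_c = 96/25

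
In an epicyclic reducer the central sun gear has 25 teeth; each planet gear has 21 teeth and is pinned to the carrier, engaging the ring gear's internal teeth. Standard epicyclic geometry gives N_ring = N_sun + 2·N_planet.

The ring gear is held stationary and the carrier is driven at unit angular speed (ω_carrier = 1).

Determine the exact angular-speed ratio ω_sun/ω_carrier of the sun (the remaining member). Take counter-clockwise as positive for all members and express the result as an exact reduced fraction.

N_ring = 25 + 2·21 = 67
25(ω_s−ω_c) = −67(ω_r−ω_c),  ω_r=0, ω_c=1
ω_s = 1 − (67/25)(0−1) = 92/25
ω_s/ω_c = 92/25

92/25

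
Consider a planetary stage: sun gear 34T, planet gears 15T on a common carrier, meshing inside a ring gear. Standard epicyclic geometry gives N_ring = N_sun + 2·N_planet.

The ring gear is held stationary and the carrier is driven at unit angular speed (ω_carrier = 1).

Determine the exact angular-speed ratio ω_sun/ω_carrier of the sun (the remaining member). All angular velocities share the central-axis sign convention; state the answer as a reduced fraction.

N_ring = 34 + 2·15 = 64
34(ω_s−ω_c) = −64(ω_r−ω_c),  ω_r=0, ω_c=1
ω_s = 1 − (64/34)(0−1) = 49/17
ω_s/ω_c = 49/17

49/17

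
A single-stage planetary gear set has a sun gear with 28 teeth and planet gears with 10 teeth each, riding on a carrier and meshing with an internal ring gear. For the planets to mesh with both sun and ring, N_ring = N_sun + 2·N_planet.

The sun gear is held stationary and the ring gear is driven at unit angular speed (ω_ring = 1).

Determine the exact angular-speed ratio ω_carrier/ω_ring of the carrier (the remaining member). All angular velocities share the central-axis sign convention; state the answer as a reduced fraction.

12/19

N_ring = 28 + 2·10 = 48
28(ω_s−ω_c) = −48(ω_r−ω_c),  ω_s=0, ω_r=1
28(0−ω_c) = −48(1−ω_c)  ⇒  76ω_c = 48  ⇒  ω_c = 12/19
ω_c/ω_r = 12/19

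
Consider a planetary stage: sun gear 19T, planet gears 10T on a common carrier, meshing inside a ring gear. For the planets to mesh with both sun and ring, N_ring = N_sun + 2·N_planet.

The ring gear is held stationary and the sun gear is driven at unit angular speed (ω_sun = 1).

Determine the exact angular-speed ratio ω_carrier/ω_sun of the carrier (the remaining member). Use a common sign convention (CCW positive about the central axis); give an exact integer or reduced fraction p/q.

19/58

N_ring = 19 + 2·10 = 39
19(ω_s−ω_c) = −39(ω_r−ω_c),  ω_r=0, ω_s=1
19(1−ω_c) = −39(0−ω_c)  ⇒  58ω_c = 19  ⇒  ω_c = 19/58
ω_c/ω_s = 19/58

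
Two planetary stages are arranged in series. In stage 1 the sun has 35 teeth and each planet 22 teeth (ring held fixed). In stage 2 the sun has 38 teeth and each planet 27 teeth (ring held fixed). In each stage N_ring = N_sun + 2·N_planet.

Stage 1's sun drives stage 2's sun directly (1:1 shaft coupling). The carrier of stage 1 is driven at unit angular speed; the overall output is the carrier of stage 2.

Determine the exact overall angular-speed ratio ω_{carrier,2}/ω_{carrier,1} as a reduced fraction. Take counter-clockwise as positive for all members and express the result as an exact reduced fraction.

Stage 1: N_ring = 35 + 2·22 = 79
Stage 1: 35(ω_s−ω_c) = −79(ω_r−ω_c),  ω_r=0, ω_c=1
Stage 1: ω_s = 1 − (79/35)(0−1) = 114/35
  ⇒ ω_s¹/ω_c¹ = 114/35
Stage 2: N_ring = 38 + 2·27 = 92
Stage 2: 38(ω_s−ω_c) = −92(ω_r−ω_c),  ω_r=0, ω_s=1
Stage 2: 38(1−ω_c) = −92(0−ω_c)  ⇒  130ω_c = 38  ⇒  ω_c = 19/65
  ⇒ ω_c²/ω_s² = 19/65
Coupling ω_s² = ω_s¹ ⇒ overall = 114/35 × 19/65 = 2166/2275

2166/2275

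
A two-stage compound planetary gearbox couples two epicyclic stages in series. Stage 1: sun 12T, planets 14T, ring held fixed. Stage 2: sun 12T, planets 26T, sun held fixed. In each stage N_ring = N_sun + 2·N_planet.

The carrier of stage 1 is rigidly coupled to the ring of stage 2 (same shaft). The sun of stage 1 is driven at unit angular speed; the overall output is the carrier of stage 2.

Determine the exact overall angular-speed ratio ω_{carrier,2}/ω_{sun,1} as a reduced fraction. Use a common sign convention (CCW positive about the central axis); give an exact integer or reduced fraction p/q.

Stage 1: N_ring = 12 + 2·14 = 40
Stage 1: 12(ω_s−ω_c) = −40(ω_r−ω_c),  ω_r=0, ω_s=1
Stage 1: 12(1−ω_c) = −40(0−ω_c)  ⇒  52ω_c = 12  ⇒  ω_c = 3/13
  ⇒ ω_c¹/ω_s¹ = 3/13
Stage 2: N_ring = 12 + 2·26 = 64
Stage 2: 12(ω_s−ω_c) = −64(ω_r−ω_c),  ω_s=0, ω_r=1
Stage 2: 12(0−ω_c) = −64(1−ω_c)  ⇒  76ω_c = 64  ⇒  ω_c = 16/19
  ⇒ ω_c²/ω_r² = 16/19
Coupling ω_r² = ω_c¹ ⇒ overall = 3/13 × 16/19 = 48/247

48/247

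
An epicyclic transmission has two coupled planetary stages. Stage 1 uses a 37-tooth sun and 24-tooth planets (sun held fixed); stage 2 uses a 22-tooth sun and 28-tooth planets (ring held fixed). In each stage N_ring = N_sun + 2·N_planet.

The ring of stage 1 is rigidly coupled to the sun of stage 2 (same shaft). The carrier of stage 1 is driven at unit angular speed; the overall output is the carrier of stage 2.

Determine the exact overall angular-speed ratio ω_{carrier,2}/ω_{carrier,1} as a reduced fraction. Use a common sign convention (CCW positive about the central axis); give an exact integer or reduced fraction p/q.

671/2125

Stage 1: N_ring = 37 + 2·24 = 85
Stage 1: 37(ω_s−ω_c) = −85(ω_r−ω_c),  ω_s=0, ω_c=1
Stage 1: ω_r = 1 − (37/85)(0−1) = 122/85
  ⇒ ω_r¹/ω_c¹ = 122/85
Stage 2: N_ring = 22 + 2·28 = 78
Stage 2: 22(ω_s−ω_c) = −78(ω_r−ω_c),  ω_r=0, ω_s=1
Stage 2: 22(1−ω_c) = −78(0−ω_c)  ⇒  100ω_c = 22  ⇒  ω_c = 11/50
  ⇒ ω_c²/ω_s² = 11/50
Coupling ω_s² = ω_r¹ ⇒ overall = 122/85 × 11/50 = 671/2125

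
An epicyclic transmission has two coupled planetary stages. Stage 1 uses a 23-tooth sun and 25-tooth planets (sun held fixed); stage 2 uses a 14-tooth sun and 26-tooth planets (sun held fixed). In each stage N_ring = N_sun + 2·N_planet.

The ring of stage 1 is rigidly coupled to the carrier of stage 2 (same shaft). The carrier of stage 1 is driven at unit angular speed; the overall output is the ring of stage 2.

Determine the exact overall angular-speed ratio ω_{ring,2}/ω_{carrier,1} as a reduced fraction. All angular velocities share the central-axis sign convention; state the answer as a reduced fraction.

1280/803

Stage 1: N_ring = 23 + 2·25 = 73
Stage 1: 23(ω_s−ω_c) = −73(ω_r−ω_c),  ω_s=0, ω_c=1
Stage 1: ω_r = 1 − (23/73)(0−1) = 96/73
  ⇒ ω_r¹/ω_c¹ = 96/73
Stage 2: N_ring = 14 + 2·26 = 66
Stage 2: 14(ω_s−ω_c) = −66(ω_r−ω_c),  ω_s=0, ω_c=1
Stage 2: ω_r = 1 − (14/66)(0−1) = 40/33
  ⇒ ω_r²/ω_c² = 40/33
Coupling ω_c² = ω_r¹ ⇒ overall = 96/73 × 40/33 = 1280/803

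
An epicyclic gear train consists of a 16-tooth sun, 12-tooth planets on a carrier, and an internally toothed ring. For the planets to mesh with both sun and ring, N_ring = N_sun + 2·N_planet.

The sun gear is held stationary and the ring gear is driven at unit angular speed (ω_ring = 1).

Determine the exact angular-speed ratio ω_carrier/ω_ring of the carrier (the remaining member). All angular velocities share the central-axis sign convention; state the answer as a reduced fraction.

N_ring = 16 + 2·12 = 40
16(ω_s−ω_c) = −40(ω_r−ω_c),  ω_s=0, ω_r=1
16(0−ω_c) = −40(1−ω_c)  ⇒  56ω_c = 40  ⇒  ω_c = 5/7
ω_c/ω_r = 5/7

5/7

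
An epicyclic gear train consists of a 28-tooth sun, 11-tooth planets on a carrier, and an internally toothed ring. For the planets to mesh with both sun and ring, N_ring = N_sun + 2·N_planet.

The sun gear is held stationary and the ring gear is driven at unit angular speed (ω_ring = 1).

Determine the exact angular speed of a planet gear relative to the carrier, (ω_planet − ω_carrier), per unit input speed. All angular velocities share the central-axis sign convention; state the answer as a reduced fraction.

N_ring = 28 + 2·11 = 50
28(ω_s−ω_c) = −50(ω_r−ω_c),  ω_s=0, ω_r=1
28(0−ω_c) = −50(1−ω_c)  ⇒  78ω_c = 50  ⇒  ω_c = 25/39
sun–planet: 28·(0−25/39) = −11·(ω_p−ω_c)  ⇒  ω_p−ω_c = −(28/11)·(-25/39) = 700/429

700/429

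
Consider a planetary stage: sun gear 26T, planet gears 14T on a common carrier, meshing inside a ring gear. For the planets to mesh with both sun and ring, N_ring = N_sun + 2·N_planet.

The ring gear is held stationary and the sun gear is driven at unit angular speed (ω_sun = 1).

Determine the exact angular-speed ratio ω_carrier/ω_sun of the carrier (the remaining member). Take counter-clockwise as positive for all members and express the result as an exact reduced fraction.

13/40

N_ring = 26 + 2·14 = 54
26(ω_s−ω_c) = −54(ω_r−ω_c),  ω_r=0, ω_s=1
26(1−ω_c) = −54(0−ω_c)  ⇒  80ω_c = 26  ⇒  ω_c = 13/40
ω_c/ω_s = 13/40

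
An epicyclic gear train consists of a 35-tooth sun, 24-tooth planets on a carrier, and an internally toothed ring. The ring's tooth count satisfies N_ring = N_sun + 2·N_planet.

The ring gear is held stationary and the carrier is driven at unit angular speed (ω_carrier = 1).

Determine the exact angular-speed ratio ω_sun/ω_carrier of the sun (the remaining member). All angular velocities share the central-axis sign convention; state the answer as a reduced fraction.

118/35

N_ring = 35 + 2·24 = 83
35(ω_s−ω_c) = −83(ω_r−ω_c),  ω_r=0, ω_c=1
ω_s = 1 − (83/35)(0−1) = 118/35
ω_s/ω_c = 118/35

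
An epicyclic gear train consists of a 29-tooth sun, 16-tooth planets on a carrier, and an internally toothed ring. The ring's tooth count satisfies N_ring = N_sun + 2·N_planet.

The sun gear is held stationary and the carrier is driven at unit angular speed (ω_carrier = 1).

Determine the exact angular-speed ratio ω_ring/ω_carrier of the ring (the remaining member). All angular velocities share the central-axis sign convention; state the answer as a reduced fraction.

90/61

N_ring = 29 + 2·16 = 61
29(ω_s−ω_c) = −61(ω_r−ω_c),  ω_s=0, ω_c=1
ω_r = 1 − (29/61)(0−1) = 90/61
ω_r/ω_c = 90/61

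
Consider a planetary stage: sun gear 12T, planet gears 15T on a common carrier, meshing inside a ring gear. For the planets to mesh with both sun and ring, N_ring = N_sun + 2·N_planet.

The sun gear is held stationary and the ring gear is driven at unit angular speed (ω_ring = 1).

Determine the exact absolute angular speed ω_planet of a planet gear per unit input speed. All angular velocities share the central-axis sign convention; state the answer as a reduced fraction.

N_ring = 12 + 2·15 = 42
12(ω_s−ω_c) = −42(ω_r−ω_c),  ω_s=0, ω_r=1
12(0−ω_c) = −42(1−ω_c)  ⇒  54ω_c = 42  ⇒  ω_c = 7/9
sun–planet: 12·(0−7/9) = −15·(ω_p−ω_c)  ⇒  ω_p−ω_c = −(12/15)·(-7/9) = 28/45
ω_p = 7/9 + 28/45 = 7/5

7/5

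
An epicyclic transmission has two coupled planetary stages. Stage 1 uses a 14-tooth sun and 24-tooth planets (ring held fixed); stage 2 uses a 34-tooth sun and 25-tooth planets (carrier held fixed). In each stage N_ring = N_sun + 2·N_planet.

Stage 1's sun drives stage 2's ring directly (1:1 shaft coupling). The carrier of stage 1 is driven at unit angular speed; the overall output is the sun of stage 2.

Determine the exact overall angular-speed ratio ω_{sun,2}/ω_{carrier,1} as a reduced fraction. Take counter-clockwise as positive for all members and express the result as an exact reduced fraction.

Stage 1: N_ring = 14 + 2·24 = 62
Stage 1: 14(ω_s−ω_c) = −62(ω_r−ω_c),  ω_r=0, ω_c=1
Stage 1: ω_s = 1 − (62/14)(0−1) = 38/7
  ⇒ ω_s¹/ω_c¹ = 38/7
Stage 2: N_ring = 34 + 2·25 = 84
Stage 2: 34(ω_s−ω_c) = −84(ω_r−ω_c),  ω_c=0, ω_r=1
Stage 2: ω_s = 0 − (84/34)(1−0) = -42/17
  ⇒ ω_s²/ω_r² = -42/17
Coupling ω_r² = ω_s¹ ⇒ overall = 38/7 × -42/17 = -228/17

-228/17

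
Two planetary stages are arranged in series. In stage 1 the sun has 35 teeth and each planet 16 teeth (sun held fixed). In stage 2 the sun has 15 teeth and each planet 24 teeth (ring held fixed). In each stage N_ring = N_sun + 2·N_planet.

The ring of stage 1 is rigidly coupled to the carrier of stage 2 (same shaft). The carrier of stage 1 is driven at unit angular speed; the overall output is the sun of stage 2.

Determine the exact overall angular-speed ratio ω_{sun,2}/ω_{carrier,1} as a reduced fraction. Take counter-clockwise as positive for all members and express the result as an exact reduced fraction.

2652/335

Stage 1: N_ring = 35 + 2·16 = 67
Stage 1: 35(ω_s−ω_c) = −67(ω_r−ω_c),  ω_s=0, ω_c=1
Stage 1: ω_r = 1 − (35/67)(0−1) = 102/67
  ⇒ ω_r¹/ω_c¹ = 102/67
Stage 2: N_ring = 15 + 2·24 = 63
Stage 2: 15(ω_s−ω_c) = −63(ω_r−ω_c),  ω_r=0, ω_c=1
Stage 2: ω_s = 1 − (63/15)(0−1) = 26/5
  ⇒ ω_s²/ω_c² = 26/5
Coupling ω_c² = ω_r¹ ⇒ overall = 102/67 × 26/5 = 2652/335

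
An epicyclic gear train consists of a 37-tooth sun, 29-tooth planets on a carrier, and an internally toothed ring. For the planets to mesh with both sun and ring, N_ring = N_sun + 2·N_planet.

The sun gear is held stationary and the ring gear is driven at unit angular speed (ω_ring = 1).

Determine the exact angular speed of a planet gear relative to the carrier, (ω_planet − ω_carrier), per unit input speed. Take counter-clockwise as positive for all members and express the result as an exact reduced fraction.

3515/3828

N_ring = 37 + 2·29 = 95
37(ω_s−ω_c) = −95(ω_r−ω_c),  ω_s=0, ω_r=1
37(0−ω_c) = −95(1−ω_c)  ⇒  132ω_c = 95  ⇒  ω_c = 95/132
sun–planet: 37·(0−95/132) = −29·(ω_p−ω_c)  ⇒  ω_p−ω_c = −(37/29)·(-95/132) = 3515/3828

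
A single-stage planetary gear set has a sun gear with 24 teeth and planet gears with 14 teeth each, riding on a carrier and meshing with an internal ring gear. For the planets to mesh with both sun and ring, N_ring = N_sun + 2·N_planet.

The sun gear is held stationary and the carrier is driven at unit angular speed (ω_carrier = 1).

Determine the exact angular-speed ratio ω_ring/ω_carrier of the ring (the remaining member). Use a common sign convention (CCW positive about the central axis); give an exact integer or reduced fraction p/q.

N_ring = 24 + 2·14 = 52
24(ω_s−ω_c) = −52(ω_r−ω_c),  ω_s=0, ω_c=1
ω_r = 1 − (24/52)(0−1) = 19/13
ω_r/ω_c = 19/13

19/13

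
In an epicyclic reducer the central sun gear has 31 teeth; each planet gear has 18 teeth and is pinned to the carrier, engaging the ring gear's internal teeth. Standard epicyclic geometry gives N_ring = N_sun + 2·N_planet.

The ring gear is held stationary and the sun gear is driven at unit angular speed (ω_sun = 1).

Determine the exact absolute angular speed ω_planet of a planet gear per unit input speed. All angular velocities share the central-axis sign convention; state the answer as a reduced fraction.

-31/36

N_ring = 31 + 2·18 = 67
31(ω_s−ω_c) = −67(ω_r−ω_c),  ω_r=0, ω_s=1
31(1−ω_c) = −67(0−ω_c)  ⇒  98ω_c = 31  ⇒  ω_c = 31/98
sun–planet: 31·(1−31/98) = −18·(ω_p−ω_c)  ⇒  ω_p−ω_c = −(31/18)·(67/98) = -2077/1764
ω_p = 31/98 − 2077/1764 = -31/36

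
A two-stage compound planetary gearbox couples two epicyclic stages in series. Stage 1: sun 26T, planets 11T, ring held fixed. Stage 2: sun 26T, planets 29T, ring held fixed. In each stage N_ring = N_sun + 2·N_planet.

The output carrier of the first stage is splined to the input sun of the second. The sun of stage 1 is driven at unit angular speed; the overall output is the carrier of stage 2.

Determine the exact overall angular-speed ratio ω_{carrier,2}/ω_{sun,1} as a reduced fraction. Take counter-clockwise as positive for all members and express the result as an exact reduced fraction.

169/2035

Stage 1: N_ring = 26 + 2·11 = 48
Stage 1: 26(ω_s−ω_c) = −48(ω_r−ω_c),  ω_r=0, ω_s=1
Stage 1: 26(1−ω_c) = −48(0−ω_c)  ⇒  74ω_c = 26  ⇒  ω_c = 13/37
  ⇒ ω_c¹/ω_s¹ = 13/37
Stage 2: N_ring = 26 + 2·29 = 84
Stage 2: 26(ω_s−ω_c) = −84(ω_r−ω_c),  ω_r=0, ω_s=1
Stage 2: 26(1−ω_c) = −84(0−ω_c)  ⇒  110ω_c = 26  ⇒  ω_c = 13/55
  ⇒ ω_c²/ω_s² = 13/55
Coupling ω_s² = ω_c¹ ⇒ overall = 13/37 × 13/55 = 169/2035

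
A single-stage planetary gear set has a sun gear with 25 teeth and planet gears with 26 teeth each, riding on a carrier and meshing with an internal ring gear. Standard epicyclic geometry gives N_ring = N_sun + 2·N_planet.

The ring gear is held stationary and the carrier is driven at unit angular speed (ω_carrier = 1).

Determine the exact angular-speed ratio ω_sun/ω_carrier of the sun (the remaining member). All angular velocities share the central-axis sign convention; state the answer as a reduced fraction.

102/25

N_ring = 25 + 2·26 = 77
25(ω_s−ω_c) = −77(ω_r−ω_c),  ω_r=0, ω_c=1
ω_s = 1 − (77/25)(0−1) = 102/25
ω_s/ω_c = 102/25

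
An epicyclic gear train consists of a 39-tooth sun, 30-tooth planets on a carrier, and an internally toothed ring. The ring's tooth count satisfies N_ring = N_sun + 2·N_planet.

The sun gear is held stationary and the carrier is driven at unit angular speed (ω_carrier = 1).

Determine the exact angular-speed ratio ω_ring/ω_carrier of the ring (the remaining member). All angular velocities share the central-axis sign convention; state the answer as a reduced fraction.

N_ring = 39 + 2·30 = 99
39(ω_s−ω_c) = −99(ω_r−ω_c),  ω_s=0, ω_c=1
ω_r = 1 − (39/99)(0−1) = 46/33
ω_r/ω_c = 46/33

46/33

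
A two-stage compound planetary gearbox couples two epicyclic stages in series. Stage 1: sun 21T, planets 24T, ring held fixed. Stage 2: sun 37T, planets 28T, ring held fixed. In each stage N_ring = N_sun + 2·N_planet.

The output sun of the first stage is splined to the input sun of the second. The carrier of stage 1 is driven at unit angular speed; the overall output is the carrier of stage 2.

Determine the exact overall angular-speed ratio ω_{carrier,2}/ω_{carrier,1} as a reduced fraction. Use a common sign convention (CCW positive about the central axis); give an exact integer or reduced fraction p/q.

111/91

Stage 1: N_ring = 21 + 2·24 = 69
Stage 1: 21(ω_s−ω_c) = −69(ω_r−ω_c),  ω_r=0, ω_c=1
Stage 1: ω_s = 1 − (69/21)(0−1) = 30/7
  ⇒ ω_s¹/ω_c¹ = 30/7
Stage 2: N_ring = 37 + 2·28 = 93
Stage 2: 37(ω_s−ω_c) = −93(ω_r−ω_c),  ω_r=0, ω_s=1
Stage 2: 37(1−ω_c) = −93(0−ω_c)  ⇒  130ω_c = 37  ⇒  ω_c = 37/130
  ⇒ ω_c²/ω_s² = 37/130
Coupling ω_s² = ω_s¹ ⇒ overall = 30/7 × 37/130 = 111/91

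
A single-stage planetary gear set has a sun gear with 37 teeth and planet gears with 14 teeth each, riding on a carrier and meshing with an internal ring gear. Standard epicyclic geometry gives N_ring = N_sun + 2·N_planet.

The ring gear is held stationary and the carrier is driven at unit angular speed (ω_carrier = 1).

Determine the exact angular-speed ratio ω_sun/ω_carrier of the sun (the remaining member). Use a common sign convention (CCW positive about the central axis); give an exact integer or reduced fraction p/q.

102/37

N_ring = 37 + 2·14 = 65
37(ω_s−ω_c) = −65(ω_r−ω_c),  ω_r=0, ω_c=1
ω_s = 1 − (65/37)(0−1) = 102/37
ω_s/ω_c = 102/37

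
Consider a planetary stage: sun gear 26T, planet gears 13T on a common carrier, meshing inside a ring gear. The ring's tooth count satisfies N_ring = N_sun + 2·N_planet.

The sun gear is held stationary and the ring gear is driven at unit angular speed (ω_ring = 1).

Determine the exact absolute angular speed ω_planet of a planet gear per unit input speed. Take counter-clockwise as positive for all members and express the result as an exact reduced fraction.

N_ring = 26 + 2·13 = 52
26(ω_s−ω_c) = −52(ω_r−ω_c),  ω_s=0, ω_r=1
26(0−ω_c) = −52(1−ω_c)  ⇒  78ω_c = 52  ⇒  ω_c = 2/3
sun–planet: 26·(0−2/3) = −13·(ω_p−ω_c)  ⇒  ω_p−ω_c = −(26/13)·(-2/3) = 4/3
ω_p = 2/3 + 4/3 = 2

2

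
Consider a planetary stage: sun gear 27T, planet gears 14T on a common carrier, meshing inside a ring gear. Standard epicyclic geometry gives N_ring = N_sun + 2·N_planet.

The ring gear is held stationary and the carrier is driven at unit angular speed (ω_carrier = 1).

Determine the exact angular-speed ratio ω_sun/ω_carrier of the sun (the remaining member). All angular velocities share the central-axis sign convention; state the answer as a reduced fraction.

82/27

N_ring = 27 + 2·14 = 55
27(ω_s−ω_c) = −55(ω_r−ω_c),  ω_r=0, ω_c=1
ω_s = 1 − (55/27)(0−1) = 82/27
ω_s/ω_c = 82/27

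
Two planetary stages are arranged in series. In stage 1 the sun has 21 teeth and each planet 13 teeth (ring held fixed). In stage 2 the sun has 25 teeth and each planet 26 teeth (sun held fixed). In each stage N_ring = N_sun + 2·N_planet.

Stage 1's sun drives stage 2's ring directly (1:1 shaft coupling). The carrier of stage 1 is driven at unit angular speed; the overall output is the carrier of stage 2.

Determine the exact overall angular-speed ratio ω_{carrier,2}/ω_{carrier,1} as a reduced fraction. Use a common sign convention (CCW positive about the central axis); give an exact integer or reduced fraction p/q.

22/9

Stage 1: N_ring = 21 + 2·13 = 47
Stage 1: 21(ω_s−ω_c) = −47(ω_r−ω_c),  ω_r=0, ω_c=1
Stage 1: ω_s = 1 − (47/21)(0−1) = 68/21
  ⇒ ω_s¹/ω_c¹ = 68/21
Stage 2: N_ring = 25 + 2·26 = 77
Stage 2: 25(ω_s−ω_c) = −77(ω_r−ω_c),  ω_s=0, ω_r=1
Stage 2: 25(0−ω_c) = −77(1−ω_c)  ⇒  102ω_c = 77  ⇒  ω_c = 77/102
  ⇒ ω_c²/ω_r² = 77/102
Coupling ω_r² = ω_s¹ ⇒ overall = 68/21 × 77/102 = 22/9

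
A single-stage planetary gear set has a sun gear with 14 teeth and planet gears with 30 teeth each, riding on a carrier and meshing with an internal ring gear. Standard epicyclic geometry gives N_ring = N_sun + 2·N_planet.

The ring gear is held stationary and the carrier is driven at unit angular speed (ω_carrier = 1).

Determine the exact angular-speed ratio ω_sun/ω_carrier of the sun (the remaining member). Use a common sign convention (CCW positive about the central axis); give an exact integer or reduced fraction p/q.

44/7

N_ring = 14 + 2·30 = 74
14(ω_s−ω_c) = −74(ω_r−ω_c),  ω_r=0, ω_c=1
ω_s = 1 − (74/14)(0−1) = 44/7
ω_s/ω_c = 44/7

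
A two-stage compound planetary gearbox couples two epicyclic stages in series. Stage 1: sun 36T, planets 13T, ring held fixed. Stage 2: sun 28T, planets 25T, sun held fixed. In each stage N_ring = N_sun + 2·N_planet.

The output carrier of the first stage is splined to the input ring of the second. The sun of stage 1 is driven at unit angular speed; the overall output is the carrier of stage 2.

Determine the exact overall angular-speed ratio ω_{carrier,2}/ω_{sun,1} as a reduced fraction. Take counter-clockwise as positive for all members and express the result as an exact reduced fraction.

Stage 1: N_ring = 36 + 2·13 = 62
Stage 1: 36(ω_s−ω_c) = −62(ω_r−ω_c),  ω_r=0, ω_s=1
Stage 1: 36(1−ω_c) = −62(0−ω_c)  ⇒  98ω_c = 36  ⇒  ω_c = 18/49
  ⇒ ω_c¹/ω_s¹ = 18/49
Stage 2: N_ring = 28 + 2·25 = 78
Stage 2: 28(ω_s−ω_c) = −78(ω_r−ω_c),  ω_s=0, ω_r=1
Stage 2: 28(0−ω_c) = −78(1−ω_c)  ⇒  106ω_c = 78  ⇒  ω_c = 39/53
  ⇒ ω_c²/ω_r² = 39/53
Coupling ω_r² = ω_c¹ ⇒ overall = 18/49 × 39/53 = 702/2597

702/2597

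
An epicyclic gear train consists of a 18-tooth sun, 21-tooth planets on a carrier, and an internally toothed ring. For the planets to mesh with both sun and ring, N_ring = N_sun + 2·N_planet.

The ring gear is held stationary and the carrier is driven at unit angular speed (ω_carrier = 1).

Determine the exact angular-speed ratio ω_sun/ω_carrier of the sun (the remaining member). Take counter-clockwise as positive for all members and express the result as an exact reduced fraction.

N_ring = 18 + 2·21 = 60
18(ω_s−ω_c) = −60(ω_r−ω_c),  ω_r=0, ω_c=1
ω_s = 1 − (60/18)(0−1) = 13/3
ω_s/ω_c = 13/3

13/3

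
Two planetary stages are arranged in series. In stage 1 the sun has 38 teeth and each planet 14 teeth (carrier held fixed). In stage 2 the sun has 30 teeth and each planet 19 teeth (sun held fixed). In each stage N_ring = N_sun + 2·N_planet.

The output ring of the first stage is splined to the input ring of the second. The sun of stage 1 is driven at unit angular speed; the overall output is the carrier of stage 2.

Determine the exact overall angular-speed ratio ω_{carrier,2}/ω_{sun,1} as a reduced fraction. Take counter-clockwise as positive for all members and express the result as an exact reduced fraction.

-646/1617

Stage 1: N_ring = 38 + 2·14 = 66
Stage 1: 38(ω_s−ω_c) = −66(ω_r−ω_c),  ω_c=0, ω_s=1
Stage 1: ω_r = 0 − (38/66)(1−0) = -19/33
  ⇒ ω_r¹/ω_s¹ = -19/33
Stage 2: N_ring = 30 + 2·19 = 68
Stage 2: 30(ω_s−ω_c) = −68(ω_r−ω_c),  ω_s=0, ω_r=1
Stage 2: 30(0−ω_c) = −68(1−ω_c)  ⇒  98ω_c = 68  ⇒  ω_c = 34/49
  ⇒ ω_c²/ω_r² = 34/49
Coupling ω_r² = ω_r¹ ⇒ overall = -19/33 × 34/49 = -646/1617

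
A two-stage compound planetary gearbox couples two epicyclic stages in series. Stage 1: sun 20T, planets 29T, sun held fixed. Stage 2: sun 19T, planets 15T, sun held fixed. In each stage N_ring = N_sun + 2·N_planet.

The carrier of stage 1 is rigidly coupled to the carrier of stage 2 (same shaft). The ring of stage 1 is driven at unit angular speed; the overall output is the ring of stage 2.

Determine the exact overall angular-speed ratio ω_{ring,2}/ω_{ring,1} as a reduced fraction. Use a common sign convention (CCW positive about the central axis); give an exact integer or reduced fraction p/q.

2652/2401

Stage 1: N_ring = 20 + 2·29 = 78
Stage 1: 20(ω_s−ω_c) = −78(ω_r−ω_c),  ω_s=0, ω_r=1
Stage 1: 20(0−ω_c) = −78(1−ω_c)  ⇒  98ω_c = 78  ⇒  ω_c = 39/49
  ⇒ ω_c¹/ω_r¹ = 39/49
Stage 2: N_ring = 19 + 2·15 = 49
Stage 2: 19(ω_s−ω_c) = −49(ω_r−ω_c),  ω_s=0, ω_c=1
Stage 2: ω_r = 1 − (19/49)(0−1) = 68/49
  ⇒ ω_r²/ω_c² = 68/49
Coupling ω_c² = ω_c¹ ⇒ overall = 39/49 × 68/49 = 2652/2401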